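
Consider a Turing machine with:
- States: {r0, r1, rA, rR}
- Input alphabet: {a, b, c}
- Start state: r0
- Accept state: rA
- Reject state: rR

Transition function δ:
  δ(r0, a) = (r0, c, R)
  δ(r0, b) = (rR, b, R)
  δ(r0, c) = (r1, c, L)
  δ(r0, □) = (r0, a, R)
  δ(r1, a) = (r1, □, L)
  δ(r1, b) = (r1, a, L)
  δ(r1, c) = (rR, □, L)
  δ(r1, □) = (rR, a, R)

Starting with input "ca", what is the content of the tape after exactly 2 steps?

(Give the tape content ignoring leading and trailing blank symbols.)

Execution trace:
Initial: [r0]ca
Step 1: δ(r0, c) = (r1, c, L) → [r1]□ca
Step 2: δ(r1, □) = (rR, a, R) → a[rR]ca

The machine reaches the reject state rR and halts.

After 2 steps, the tape (ignoring leading/trailing blanks) is: aca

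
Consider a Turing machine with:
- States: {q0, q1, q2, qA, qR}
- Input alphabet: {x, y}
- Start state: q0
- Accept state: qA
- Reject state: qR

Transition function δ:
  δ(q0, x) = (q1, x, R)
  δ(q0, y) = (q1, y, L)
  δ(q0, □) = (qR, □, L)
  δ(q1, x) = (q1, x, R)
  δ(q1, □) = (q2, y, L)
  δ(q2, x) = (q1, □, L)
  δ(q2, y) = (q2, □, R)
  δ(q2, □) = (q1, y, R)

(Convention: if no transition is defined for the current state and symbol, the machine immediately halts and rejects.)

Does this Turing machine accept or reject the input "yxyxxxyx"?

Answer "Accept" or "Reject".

Execution trace:
Initial: [q0]yxyxxxyx
Step 1: δ(q0, y) = (q1, y, L) → [q1]□yxyxxxyx
Step 2: δ(q1, □) = (q2, y, L) → [q2]□yyxyxxxyx
Step 3: δ(q2, □) = (q1, y, R) → y[q1]yyxyxxxyx

No transition is defined for δ(q1, y). By convention the machine halts and rejects.

Answer: Reject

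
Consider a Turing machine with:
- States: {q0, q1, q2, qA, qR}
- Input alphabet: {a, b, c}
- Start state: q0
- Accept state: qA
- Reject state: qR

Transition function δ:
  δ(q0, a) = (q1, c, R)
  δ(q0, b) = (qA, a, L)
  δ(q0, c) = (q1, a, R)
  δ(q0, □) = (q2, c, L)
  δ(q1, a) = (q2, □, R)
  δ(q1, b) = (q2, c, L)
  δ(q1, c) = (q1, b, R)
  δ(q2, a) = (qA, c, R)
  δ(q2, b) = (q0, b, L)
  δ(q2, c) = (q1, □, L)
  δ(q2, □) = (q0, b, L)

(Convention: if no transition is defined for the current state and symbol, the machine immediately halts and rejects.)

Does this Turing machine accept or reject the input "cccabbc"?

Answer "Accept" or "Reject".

Execution trace:
Initial: [q0]cccabbc
Step 1: δ(q0, c) = (q1, a, R) → a[q1]ccabbc
Step 2: δ(q1, c) = (q1, b, R) → ab[q1]cabbc
Step 3: δ(q1, c) = (q1, b, R) → abb[q1]abbc
Step 4: δ(q1, a) = (q2, □, R) → abb□[q2]bbc
Step 5: δ(q2, b) = (q0, b, L) → abb[q0]□bbc
Step 6: δ(q0, □) = (q2, c, L) → ab[q2]bcbbc
Step 7: δ(q2, b) = (q0, b, L) → a[q0]bbcbbc
Step 8: δ(q0, b) = (qA, a, L) → [qA]aabcbbc

The machine reaches the accept state qA and halts.

Answer: Accept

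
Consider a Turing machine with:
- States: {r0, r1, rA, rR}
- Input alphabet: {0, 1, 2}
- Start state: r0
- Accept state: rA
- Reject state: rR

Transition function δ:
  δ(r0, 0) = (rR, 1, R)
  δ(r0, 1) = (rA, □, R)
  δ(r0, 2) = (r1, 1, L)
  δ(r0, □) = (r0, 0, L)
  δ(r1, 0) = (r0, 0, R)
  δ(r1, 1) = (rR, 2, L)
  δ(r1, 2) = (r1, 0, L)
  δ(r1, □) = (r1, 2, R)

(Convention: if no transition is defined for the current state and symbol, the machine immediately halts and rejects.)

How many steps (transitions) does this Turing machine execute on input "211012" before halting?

Execution trace:
Initial: [r0]211012
Step 1: δ(r0, 2) = (r1, 1, L) → [r1]□111012
Step 2: δ(r1, □) = (r1, 2, R) → 2[r1]111012
Step 3: δ(r1, 1) = (rR, 2, L) → [rR]2211012

The machine reaches the reject state rR and halts.

The machine executed 3 steps before halting.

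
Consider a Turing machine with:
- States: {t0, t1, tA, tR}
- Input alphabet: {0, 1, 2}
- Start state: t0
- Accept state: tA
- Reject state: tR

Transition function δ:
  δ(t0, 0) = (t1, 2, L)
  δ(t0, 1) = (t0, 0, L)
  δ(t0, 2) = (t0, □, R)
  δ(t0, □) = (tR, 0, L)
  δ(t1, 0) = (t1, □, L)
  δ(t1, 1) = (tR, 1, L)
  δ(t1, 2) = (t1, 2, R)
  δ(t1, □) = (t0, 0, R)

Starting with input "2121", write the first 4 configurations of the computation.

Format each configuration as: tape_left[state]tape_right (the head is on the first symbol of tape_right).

Transitions applied:
Step 1: δ(t0, 2) = (t0, □, R)
Step 2: δ(t0, 1) = (t0, 0, L)
Step 3: δ(t0, □) = (tR, 0, L)

The first 4 configurations are:
[t0]2121 ⊢ □[t0]121 ⊢ [t0]□021 ⊢ [tR]□0021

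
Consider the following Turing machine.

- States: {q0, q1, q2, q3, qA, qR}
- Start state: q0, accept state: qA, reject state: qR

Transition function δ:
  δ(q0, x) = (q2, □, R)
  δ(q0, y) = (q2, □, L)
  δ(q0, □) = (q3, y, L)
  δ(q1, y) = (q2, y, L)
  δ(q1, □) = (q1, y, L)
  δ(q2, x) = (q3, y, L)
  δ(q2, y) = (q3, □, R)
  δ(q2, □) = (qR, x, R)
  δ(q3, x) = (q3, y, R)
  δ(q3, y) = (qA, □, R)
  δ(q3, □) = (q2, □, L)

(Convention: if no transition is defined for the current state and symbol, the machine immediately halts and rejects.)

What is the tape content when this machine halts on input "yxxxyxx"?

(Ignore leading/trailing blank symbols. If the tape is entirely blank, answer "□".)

Execution trace:
Initial: [q0]yxxxyxx
Step 1: δ(q0, y) = (q2, □, L) → [q2]□□xxxyxx
Step 2: δ(q2, □) = (qR, x, R) → x[qR]□xxxyxx

The machine reaches the reject state qR and halts.

Final tape (ignoring leading/trailing blanks): x□xxxyxx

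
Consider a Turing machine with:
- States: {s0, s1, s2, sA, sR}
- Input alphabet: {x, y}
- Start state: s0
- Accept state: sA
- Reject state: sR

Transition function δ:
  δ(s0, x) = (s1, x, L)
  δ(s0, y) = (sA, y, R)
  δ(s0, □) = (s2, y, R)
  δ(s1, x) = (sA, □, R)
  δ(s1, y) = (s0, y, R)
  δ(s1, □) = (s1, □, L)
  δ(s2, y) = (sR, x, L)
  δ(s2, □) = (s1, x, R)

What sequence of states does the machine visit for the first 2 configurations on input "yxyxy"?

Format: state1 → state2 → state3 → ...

Execution trace:
Initial: [s0]yxyxy
Step 1: δ(s0, y) = (sA, y, R) → y[sA]xyxy

The machine reaches the accept state sA and halts.

State sequence: s0 → sA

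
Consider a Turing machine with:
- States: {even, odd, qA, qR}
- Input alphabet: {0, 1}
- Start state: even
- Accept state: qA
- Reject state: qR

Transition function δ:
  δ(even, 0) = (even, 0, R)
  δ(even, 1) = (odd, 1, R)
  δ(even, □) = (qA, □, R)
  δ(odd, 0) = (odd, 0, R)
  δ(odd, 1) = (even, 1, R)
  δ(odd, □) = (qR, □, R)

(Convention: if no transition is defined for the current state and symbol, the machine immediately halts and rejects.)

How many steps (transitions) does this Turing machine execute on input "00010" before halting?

Execution trace:
Initial: [even]00010
Step 1: δ(even, 0) = (even, 0, R) → 0[even]0010
Step 2: δ(even, 0) = (even, 0, R) → 00[even]010
Step 3: δ(even, 0) = (even, 0, R) → 000[even]10
Step 4: δ(even, 1) = (odd, 1, R) → 0001[odd]0
Step 5: δ(odd, 0) = (odd, 0, R) → 00010[odd]□
Step 6: δ(odd, □) = (qR, □, R) → 00010□[qR]□

The machine reaches the reject state qR and halts.

The machine executed 6 steps before halting.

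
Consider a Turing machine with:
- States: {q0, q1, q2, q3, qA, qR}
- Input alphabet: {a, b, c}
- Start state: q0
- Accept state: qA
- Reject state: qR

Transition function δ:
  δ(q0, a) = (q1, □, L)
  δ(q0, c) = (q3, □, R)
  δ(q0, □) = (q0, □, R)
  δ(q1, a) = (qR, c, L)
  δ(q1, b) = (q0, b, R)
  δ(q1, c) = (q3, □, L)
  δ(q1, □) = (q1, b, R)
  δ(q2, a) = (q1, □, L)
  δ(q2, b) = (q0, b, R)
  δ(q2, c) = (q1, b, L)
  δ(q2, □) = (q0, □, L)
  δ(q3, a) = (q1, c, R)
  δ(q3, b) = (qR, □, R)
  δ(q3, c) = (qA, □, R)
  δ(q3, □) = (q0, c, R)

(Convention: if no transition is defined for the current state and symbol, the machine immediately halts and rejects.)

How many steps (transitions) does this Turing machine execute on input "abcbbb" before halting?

Execution trace:
Initial: [q0]abcbbb
Step 1: δ(q0, a) = (q1, □, L) → [q1]□□bcbbb
Step 2: δ(q1, □) = (q1, b, R) → b[q1]□bcbbb
Step 3: δ(q1, □) = (q1, b, R) → bb[q1]bcbbb
Step 4: δ(q1, b) = (q0, b, R) → bbb[q0]cbbb
Step 5: δ(q0, c) = (q3, □, R) → bbb□[q3]bbb
Step 6: δ(q3, b) = (qR, □, R) → bbb□□[qR]bb

The machine reaches the reject state qR and halts.

The machine executed 6 steps before halting.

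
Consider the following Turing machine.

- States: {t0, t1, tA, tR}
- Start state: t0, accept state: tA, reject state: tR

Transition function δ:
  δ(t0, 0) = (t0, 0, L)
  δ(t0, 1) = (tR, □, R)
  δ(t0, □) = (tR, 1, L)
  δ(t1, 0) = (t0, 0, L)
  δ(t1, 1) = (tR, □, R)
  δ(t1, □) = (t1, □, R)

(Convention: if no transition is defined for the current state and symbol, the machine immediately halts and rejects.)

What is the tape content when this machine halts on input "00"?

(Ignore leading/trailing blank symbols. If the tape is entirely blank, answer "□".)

Execution trace:
Initial: [t0]00
Step 1: δ(t0, 0) = (t0, 0, L) → [t0]□00
Step 2: δ(t0, □) = (tR, 1, L) → [tR]□100

The machine reaches the reject state tR and halts.

Final tape (ignoring leading/trailing blanks): 100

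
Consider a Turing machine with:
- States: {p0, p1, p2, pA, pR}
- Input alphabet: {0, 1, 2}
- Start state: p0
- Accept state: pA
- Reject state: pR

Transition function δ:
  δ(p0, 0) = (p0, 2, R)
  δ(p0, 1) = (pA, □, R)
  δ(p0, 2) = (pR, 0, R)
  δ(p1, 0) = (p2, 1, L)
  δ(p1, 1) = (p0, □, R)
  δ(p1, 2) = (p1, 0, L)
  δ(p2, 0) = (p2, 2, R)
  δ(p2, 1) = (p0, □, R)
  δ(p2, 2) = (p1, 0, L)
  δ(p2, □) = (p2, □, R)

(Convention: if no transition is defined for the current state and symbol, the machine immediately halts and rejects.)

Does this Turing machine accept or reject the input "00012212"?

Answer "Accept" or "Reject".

Execution trace:
Initial: [p0]00012212
Step 1: δ(p0, 0) = (p0, 2, R) → 2[p0]0012212
Step 2: δ(p0, 0) = (p0, 2, R) → 22[p0]012212
Step 3: δ(p0, 0) = (p0, 2, R) → 222[p0]12212
Step 4: δ(p0, 1) = (pA, □, R) → 222□[pA]2212

The machine reaches the accept state pA and halts.

Answer: Accept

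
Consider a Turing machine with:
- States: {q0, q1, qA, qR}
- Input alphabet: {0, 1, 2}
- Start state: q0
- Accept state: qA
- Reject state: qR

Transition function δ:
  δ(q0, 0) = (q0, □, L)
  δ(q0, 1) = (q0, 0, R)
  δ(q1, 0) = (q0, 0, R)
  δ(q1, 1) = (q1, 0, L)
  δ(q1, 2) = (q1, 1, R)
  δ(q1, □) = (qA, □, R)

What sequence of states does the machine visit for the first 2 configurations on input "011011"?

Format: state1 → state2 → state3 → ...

Execution trace:
Initial: [q0]011011
Step 1: δ(q0, 0) = (q0, □, L) → [q0]□□11011

No transition is defined for δ(q0, □). By convention the machine halts and rejects.

State sequence: q0 → q0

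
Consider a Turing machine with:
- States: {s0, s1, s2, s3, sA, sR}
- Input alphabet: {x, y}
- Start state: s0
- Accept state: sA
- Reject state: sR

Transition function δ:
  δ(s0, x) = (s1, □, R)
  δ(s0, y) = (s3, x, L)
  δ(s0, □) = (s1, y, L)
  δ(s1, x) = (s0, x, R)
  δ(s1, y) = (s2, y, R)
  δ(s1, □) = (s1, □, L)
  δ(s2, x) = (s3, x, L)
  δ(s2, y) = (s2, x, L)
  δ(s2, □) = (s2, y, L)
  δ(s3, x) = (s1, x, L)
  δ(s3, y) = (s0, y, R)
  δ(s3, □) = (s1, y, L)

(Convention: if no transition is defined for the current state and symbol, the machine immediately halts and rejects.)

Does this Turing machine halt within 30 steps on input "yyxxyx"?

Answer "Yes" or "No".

Execution trace:
Initial: [s0]yyxxyx
Step 1: δ(s0, y) = (s3, x, L) → [s3]□xyxxyx
Step 2: δ(s3, □) = (s1, y, L) → [s1]□yxyxxyx
Step 3: δ(s1, □) = (s1, □, L) → [s1]□□yxyxxyx
Step 4: δ(s1, □) = (s1, □, L) → [s1]□□□yxyxxyx
Step 5: δ(s1, □) = (s1, □, L) → [s1]□□□□yxyxxyx
Step 6: δ(s1, □) = (s1, □, L) → [s1]□□□□□yxyxxyx
Step 7: δ(s1, □) = (s1, □, L) → [s1]□□□□□□yxyxxyx
Step 8: δ(s1, □) = (s1, □, L) → [s1]□□□□□□□yxyxxyx
Step 9: δ(s1, □) = (s1, □, L) → [s1]□□□□□□□□yxyxxyx
Step 10: δ(s1, □) = (s1, □, L) → [s1]□□□□□□□□□yxyxxyx
Step 11: δ(s1, □) = (s1, □, L) → [s1]□□□□□□□□□□yxyxxyx
Step 12: δ(s1, □) = (s1, □, L) → [s1]□□□□□□□□□□□yxyxxyx
Step 13: δ(s1, □) = (s1, □, L) → [s1]□□□□□□□□□□□□yxyxxyx
Step 14: δ(s1, □) = (s1, □, L) → [s1]□□□□□□□□□□□□□yxyxxyx
Step 15: δ(s1, □) = (s1, □, L) → [s1]□□□□□□□□□□□□□□yxyxxyx
Step 16: δ(s1, □) = (s1, □, L) → [s1]□□□□□□□□□□□□□□□yxyxxyx
Step 17: δ(s1, □) = (s1, □, L) → [s1]□□□□□□□□□□□□□□□□yxyxxyx
Step 18: δ(s1, □) = (s1, □, L) → [s1]□□□□□□□□□□□□□□□□□yxyxxyx
Step 19: δ(s1, □) = (s1, □, L) → [s1]□□□□□□□□□□□□□□□□□□yxyxxyx
Step 20: δ(s1, □) = (s1, □, L) → [s1]□□□□□□□□□□□□□□□□□□□yxyxxyx
Step 21: δ(s1, □) = (s1, □, L) → [s1]□□□□□□□□□□□□□□□□□□□□yxyxxyx
Step 22: δ(s1, □) = (s1, □, L) → [s1]□□□□□□□□□□□□□□□□□□□□□yxyxxyx
Step 23: δ(s1, □) = (s1, □, L) → [s1]□□□□□□□□□□□□□□□□□□□□□□yxyxxyx
Step 24: δ(s1, □) = (s1, □, L) → [s1]□□□□□□□□□□□□□□□□□□□□□□□yxyxxyx
Step 25: δ(s1, □) = (s1, □, L) → [s1]□□□□□□□□□□□□□□□□□□□□□□□□yxyxxyx
Step 26: δ(s1, □) = (s1, □, L) → [s1]□□□□□□□□□□□□□□□□□□□□□□□□□yxyxxyx
Step 27: δ(s1, □) = (s1, □, L) → [s1]□□□□□□□□□□□□□□□□□□□□□□□□□□yxyxxyx
Step 28: δ(s1, □) = (s1, □, L) → [s1]□□□□□□□□□□□□□□□□□□□□□□□□□□□yxyxxyx
Step 29: δ(s1, □) = (s1, □, L) → [s1]□□□□□□□□□□□□□□□□□□□□□□□□□□□□yxyxxyx
Step 30: δ(s1, □) = (s1, □, L) → [s1]□□□□□□□□□□□□□□□□□□□□□□□□□□□□□yxyxxyx

The machine has not reached a halting state after 30 steps.
The machine did not halt within the 30-step bound.

Answer: No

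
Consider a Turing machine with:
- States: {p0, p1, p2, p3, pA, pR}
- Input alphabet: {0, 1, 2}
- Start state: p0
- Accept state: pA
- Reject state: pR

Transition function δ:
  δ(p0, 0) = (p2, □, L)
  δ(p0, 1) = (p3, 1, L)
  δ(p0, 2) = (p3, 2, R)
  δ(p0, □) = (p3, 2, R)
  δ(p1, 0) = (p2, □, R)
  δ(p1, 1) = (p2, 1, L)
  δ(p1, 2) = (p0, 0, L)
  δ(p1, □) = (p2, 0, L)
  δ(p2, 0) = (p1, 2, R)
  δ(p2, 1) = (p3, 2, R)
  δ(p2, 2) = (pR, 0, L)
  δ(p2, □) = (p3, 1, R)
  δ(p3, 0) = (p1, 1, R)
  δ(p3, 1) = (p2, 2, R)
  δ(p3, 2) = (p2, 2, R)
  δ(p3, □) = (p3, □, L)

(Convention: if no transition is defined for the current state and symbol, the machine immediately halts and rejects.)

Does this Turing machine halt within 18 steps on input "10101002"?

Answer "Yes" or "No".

Execution trace:
Initial: [p0]10101002
Step 1: δ(p0, 1) = (p3, 1, L) → [p3]□10101002
Step 2: δ(p3, □) = (p3, □, L) → [p3]□□10101002
Step 3: δ(p3, □) = (p3, □, L) → [p3]□□□10101002
Step 4: δ(p3, □) = (p3, □, L) → [p3]□□□□10101002
Step 5: δ(p3, □) = (p3, □, L) → [p3]□□□□□10101002
Step 6: δ(p3, □) = (p3, □, L) → [p3]□□□□□□10101002
Step 7: δ(p3, □) = (p3, □, L) → [p3]□□□□□□□10101002
Step 8: δ(p3, □) = (p3, □, L) → [p3]□□□□□□□□10101002
Step 9: δ(p3, □) = (p3, □, L) → [p3]□□□□□□□□□10101002
Step 10: δ(p3, □) = (p3, □, L) → [p3]□□□□□□□□□□10101002
Step 11: δ(p3, □) = (p3, □, L) → [p3]□□□□□□□□□□□10101002
Step 12: δ(p3, □) = (p3, □, L) → [p3]□□□□□□□□□□□□10101002
Step 13: δ(p3, □) = (p3, □, L) → [p3]□□□□□□□□□□□□□10101002
Step 14: δ(p3, □) = (p3, □, L) → [p3]□□□□□□□□□□□□□□10101002
Step 15: δ(p3, □) = (p3, □, L) → [p3]□□□□□□□□□□□□□□□10101002
Step 16: δ(p3, □) = (p3, □, L) → [p3]□□□□□□□□□□□□□□□□10101002
Step 17: δ(p3, □) = (p3, □, L) → [p3]□□□□□□□□□□□□□□□□□10101002
Step 18: δ(p3, □) = (p3, □, L) → [p3]□□□□□□□□□□□□□□□□□□10101002

The machine has not reached a halting state after 18 steps.
The machine did not halt within the 18-step bound.

Answer: No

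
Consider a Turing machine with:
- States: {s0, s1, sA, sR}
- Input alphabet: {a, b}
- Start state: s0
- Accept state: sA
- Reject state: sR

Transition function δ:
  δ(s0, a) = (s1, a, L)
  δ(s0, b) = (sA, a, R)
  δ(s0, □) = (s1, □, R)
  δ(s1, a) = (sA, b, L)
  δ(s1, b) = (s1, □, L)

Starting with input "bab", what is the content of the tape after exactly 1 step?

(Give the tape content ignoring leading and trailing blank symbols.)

Execution trace:
Initial: [s0]bab
Step 1: δ(s0, b) = (sA, a, R) → a[sA]ab

The machine reaches the accept state sA and halts.

After 1 step, the tape (ignoring leading/trailing blanks) is: aab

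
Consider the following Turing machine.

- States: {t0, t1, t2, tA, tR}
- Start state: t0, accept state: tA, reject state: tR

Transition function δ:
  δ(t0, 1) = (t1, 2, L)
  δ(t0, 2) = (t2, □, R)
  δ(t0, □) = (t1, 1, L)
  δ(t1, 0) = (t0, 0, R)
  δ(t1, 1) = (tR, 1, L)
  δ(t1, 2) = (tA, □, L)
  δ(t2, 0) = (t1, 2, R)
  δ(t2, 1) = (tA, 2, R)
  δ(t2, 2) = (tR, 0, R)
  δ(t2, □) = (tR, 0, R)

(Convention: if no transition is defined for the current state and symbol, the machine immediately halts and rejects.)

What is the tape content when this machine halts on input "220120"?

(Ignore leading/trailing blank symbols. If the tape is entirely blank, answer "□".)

Execution trace:
Initial: [t0]220120
Step 1: δ(t0, 2) = (t2, □, R) → □[t2]20120
Step 2: δ(t2, 2) = (tR, 0, R) → □0[tR]0120

The machine reaches the reject state tR and halts.

Final tape (ignoring leading/trailing blanks): 00120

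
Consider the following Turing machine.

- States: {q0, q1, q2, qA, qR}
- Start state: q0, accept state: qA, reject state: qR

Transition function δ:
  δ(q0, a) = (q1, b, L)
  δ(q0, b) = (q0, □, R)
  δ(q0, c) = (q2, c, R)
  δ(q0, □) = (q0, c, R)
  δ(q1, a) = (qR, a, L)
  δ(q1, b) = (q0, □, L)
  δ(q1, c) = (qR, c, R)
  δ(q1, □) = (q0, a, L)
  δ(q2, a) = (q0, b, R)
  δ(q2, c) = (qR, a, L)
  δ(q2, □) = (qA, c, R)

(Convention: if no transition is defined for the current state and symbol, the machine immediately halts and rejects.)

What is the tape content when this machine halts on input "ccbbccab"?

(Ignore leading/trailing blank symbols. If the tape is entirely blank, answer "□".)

Execution trace:
Initial: [q0]ccbbccab
Step 1: δ(q0, c) = (q2, c, R) → c[q2]cbbccab
Step 2: δ(q2, c) = (qR, a, L) → [qR]cabbccab

The machine reaches the reject state qR and halts.

Final tape (ignoring leading/trailing blanks): cabbccab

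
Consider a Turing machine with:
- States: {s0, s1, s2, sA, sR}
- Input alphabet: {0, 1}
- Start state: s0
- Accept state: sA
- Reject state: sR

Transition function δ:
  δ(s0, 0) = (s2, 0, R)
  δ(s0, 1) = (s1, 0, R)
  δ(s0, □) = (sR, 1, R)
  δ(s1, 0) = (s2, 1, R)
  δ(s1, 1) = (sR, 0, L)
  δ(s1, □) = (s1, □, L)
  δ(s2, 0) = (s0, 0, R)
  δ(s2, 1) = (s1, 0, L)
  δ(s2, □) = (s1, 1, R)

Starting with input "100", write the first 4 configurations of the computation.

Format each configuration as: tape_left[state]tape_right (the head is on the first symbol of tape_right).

Transitions applied:
Step 1: δ(s0, 1) = (s1, 0, R)
Step 2: δ(s1, 0) = (s2, 1, R)
Step 3: δ(s2, 0) = (s0, 0, R)

The first 4 configurations are:
[s0]100 ⊢ 0[s1]00 ⊢ 01[s2]0 ⊢ 010[s0]□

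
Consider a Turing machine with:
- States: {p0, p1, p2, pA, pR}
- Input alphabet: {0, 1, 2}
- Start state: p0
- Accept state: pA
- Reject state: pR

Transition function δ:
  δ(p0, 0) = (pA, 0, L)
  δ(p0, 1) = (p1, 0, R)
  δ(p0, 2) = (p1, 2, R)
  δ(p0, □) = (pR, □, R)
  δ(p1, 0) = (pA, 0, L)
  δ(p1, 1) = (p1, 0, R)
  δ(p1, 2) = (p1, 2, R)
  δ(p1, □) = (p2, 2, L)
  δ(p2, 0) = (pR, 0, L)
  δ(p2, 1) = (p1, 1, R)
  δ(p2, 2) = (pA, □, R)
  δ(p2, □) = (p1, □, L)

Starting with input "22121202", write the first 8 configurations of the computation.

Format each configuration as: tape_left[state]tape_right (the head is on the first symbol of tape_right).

Transitions applied:
Step 1: δ(p0, 2) = (p1, 2, R)
Step 2: δ(p1, 2) = (p1, 2, R)
Step 3: δ(p1, 1) = (p1, 0, R)
Step 4: δ(p1, 2) = (p1, 2, R)
Step 5: δ(p1, 1) = (p1, 0, R)
Step 6: δ(p1, 2) = (p1, 2, R)
Step 7: δ(p1, 0) = (pA, 0, L)

The first 8 configurations are:
[p0]22121202 ⊢ 2[p1]2121202 ⊢ 22[p1]121202 ⊢ 220[p1]21202 ⊢ 2202[p1]1202 ⊢ 22020[p1]202 ⊢ 220202[p1]02 ⊢ 22020[pA]202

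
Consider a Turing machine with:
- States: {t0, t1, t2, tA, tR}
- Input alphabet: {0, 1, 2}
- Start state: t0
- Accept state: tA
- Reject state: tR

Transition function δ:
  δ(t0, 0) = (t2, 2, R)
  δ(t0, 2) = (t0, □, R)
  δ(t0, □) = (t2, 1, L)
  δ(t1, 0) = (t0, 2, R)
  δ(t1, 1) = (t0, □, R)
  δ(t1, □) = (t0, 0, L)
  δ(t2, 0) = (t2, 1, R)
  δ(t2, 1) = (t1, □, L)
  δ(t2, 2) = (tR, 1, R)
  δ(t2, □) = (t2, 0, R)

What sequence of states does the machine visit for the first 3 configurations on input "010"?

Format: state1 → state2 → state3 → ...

Execution trace:
Initial: [t0]010
Step 1: δ(t0, 0) = (t2, 2, R) → 2[t2]10
Step 2: δ(t2, 1) = (t1, □, L) → [t1]2□0

No transition is defined for δ(t1, 2). By convention the machine halts and rejects.

State sequence: t0 → t2 → t1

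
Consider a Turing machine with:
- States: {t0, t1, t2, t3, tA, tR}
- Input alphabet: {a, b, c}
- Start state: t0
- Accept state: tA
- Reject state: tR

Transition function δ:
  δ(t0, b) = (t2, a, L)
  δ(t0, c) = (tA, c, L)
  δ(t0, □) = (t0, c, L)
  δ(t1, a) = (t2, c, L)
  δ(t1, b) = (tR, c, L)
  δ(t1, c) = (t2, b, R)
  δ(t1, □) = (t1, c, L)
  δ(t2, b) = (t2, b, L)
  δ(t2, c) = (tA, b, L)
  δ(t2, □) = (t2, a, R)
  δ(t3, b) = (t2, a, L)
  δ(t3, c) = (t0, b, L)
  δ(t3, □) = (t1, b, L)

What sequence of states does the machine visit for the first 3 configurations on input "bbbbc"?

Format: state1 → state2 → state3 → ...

Execution trace:
Initial: [t0]bbbbc
Step 1: δ(t0, b) = (t2, a, L) → [t2]□abbbc
Step 2: δ(t2, □) = (t2, a, R) → a[t2]abbbc

No transition is defined for δ(t2, a). By convention the machine halts and rejects.

State sequence: t0 → t2 → t2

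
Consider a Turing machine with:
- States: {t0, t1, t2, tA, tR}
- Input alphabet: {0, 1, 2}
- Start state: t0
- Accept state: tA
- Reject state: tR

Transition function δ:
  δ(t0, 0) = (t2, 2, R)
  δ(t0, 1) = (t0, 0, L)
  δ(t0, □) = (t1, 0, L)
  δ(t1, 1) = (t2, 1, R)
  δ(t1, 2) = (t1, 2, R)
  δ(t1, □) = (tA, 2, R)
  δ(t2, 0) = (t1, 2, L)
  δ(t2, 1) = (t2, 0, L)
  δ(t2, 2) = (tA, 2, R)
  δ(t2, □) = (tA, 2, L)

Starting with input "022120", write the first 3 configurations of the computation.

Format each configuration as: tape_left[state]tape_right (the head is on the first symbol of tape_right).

Transitions applied:
Step 1: δ(t0, 0) = (t2, 2, R)
Step 2: δ(t2, 2) = (tA, 2, R)

The first 3 configurations are:
[t0]022120 ⊢ 2[t2]22120 ⊢ 22[tA]2120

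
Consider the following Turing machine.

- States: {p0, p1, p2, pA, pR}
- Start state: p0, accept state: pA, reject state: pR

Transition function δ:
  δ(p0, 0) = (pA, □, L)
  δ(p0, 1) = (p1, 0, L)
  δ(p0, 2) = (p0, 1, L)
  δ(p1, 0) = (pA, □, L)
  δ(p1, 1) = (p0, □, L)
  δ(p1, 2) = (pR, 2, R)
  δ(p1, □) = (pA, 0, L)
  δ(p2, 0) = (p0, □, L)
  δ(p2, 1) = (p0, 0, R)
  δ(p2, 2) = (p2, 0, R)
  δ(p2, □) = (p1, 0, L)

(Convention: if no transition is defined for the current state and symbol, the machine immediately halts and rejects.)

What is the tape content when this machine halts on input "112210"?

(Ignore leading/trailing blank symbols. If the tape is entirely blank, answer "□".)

Execution trace:
Initial: [p0]112210
Step 1: δ(p0, 1) = (p1, 0, L) → [p1]□012210
Step 2: δ(p1, □) = (pA, 0, L) → [pA]□0012210

The machine reaches the accept state pA and halts.

Final tape (ignoring leading/trailing blanks): 0012210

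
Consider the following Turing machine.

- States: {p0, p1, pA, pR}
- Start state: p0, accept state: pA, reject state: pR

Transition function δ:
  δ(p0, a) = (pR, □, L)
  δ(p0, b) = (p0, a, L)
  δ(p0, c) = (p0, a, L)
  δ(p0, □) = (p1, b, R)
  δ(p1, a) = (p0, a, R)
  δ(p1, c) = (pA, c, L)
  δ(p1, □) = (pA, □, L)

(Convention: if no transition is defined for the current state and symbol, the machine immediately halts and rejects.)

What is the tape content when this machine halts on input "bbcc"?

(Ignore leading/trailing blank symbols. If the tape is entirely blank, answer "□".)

Execution trace:
Initial: [p0]bbcc
Step 1: δ(p0, b) = (p0, a, L) → [p0]□abcc
Step 2: δ(p0, □) = (p1, b, R) → b[p1]abcc
Step 3: δ(p1, a) = (p0, a, R) → ba[p0]bcc
Step 4: δ(p0, b) = (p0, a, L) → b[p0]aacc
Step 5: δ(p0, a) = (pR, □, L) → [pR]b□acc

The machine reaches the reject state pR and halts.

Final tape (ignoring leading/trailing blanks): b□acc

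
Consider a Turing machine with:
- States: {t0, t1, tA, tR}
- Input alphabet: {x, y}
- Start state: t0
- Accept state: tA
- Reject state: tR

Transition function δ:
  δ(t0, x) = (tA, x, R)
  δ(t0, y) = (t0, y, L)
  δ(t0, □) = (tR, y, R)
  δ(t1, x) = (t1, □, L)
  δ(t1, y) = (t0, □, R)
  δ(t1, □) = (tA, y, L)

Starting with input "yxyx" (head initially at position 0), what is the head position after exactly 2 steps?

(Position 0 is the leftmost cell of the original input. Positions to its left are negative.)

Execution trace (head position shown):
Step 0: [t0]yxyx  (head at position 0)
Step 1: move left → [t0]□yxyx  (head at position -1)
Step 2: move right → y[tR]yxyx  (head at position 0)

After 2 steps, the head is at position 0.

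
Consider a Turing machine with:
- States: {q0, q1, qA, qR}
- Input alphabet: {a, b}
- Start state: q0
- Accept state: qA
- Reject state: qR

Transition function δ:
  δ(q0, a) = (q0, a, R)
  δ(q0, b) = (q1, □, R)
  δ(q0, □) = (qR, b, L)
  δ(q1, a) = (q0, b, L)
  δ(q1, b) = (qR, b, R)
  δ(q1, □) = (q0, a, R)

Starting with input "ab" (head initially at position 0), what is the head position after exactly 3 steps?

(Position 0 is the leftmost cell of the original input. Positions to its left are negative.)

Execution trace (head position shown):
Step 0: [q0]ab  (head at position 0)
Step 1: move right → a[q0]b  (head at position 1)
Step 2: move right → a□[q1]□  (head at position 2)
Step 3: move right → a□a[q0]□  (head at position 3)

After 3 steps, the head is at position 3.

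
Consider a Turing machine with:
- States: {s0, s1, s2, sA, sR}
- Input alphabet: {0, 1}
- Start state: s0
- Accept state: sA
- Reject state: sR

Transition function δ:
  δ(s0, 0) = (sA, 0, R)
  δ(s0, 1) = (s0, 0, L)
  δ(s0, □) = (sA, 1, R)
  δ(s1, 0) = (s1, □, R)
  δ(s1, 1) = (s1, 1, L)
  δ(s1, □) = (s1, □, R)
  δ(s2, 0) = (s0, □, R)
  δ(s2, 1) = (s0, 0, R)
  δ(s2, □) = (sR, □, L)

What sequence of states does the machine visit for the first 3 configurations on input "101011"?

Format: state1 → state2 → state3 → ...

Execution trace:
Initial: [s0]101011
Step 1: δ(s0, 1) = (s0, 0, L) → [s0]□001011
Step 2: δ(s0, □) = (sA, 1, R) → 1[sA]001011

The machine reaches the accept state sA and halts.

State sequence: s0 → s0 → sA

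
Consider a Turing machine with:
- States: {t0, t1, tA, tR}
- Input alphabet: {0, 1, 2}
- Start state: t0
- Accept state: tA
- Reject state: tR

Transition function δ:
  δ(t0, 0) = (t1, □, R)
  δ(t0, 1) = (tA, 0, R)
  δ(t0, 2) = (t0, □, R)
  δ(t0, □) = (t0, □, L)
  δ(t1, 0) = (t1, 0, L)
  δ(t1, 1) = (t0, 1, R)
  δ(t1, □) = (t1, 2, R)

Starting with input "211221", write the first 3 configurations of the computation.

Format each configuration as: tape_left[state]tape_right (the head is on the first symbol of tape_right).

Transitions applied:
Step 1: δ(t0, 2) = (t0, □, R)
Step 2: δ(t0, 1) = (tA, 0, R)

The first 3 configurations are:
[t0]211221 ⊢ □[t0]11221 ⊢ □0[tA]1221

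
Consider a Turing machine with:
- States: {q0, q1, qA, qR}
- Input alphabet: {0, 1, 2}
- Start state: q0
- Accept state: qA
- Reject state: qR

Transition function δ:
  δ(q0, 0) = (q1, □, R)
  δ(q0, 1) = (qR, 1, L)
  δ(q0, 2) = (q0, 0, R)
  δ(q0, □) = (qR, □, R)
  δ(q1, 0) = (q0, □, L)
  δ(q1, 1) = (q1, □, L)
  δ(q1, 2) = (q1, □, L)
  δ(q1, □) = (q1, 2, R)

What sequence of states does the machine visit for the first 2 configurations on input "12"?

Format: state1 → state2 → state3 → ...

Execution trace:
Initial: [q0]12
Step 1: δ(q0, 1) = (qR, 1, L) → [qR]□12

The machine reaches the reject state qR and halts.

State sequence: q0 → qR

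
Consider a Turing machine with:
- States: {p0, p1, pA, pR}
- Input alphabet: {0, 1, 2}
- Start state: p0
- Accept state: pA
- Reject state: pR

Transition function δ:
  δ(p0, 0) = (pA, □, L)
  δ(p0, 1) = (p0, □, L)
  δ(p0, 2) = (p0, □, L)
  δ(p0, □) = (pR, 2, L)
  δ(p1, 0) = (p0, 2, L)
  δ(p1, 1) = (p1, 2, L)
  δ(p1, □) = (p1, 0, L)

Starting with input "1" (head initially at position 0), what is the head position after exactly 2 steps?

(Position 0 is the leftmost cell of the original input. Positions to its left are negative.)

Execution trace (head position shown):
Step 0: [p0]1  (head at position 0)
Step 1: move left → [p0]□□  (head at position -1)
Step 2: move left → [pR]□2□  (head at position -2)

After 2 steps, the head is at position -2.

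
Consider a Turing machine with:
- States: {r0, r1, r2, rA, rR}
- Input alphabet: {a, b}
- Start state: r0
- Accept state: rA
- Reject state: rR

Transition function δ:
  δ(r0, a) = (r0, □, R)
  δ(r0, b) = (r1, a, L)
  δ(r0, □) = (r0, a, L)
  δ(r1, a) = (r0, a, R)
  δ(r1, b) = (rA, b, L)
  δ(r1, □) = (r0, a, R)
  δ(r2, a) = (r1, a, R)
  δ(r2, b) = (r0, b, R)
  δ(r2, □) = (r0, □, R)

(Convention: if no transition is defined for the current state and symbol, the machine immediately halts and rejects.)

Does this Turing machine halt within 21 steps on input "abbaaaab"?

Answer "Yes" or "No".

Execution trace:
Initial: [r0]abbaaaab
Step 1: δ(r0, a) = (r0, □, R) → □[r0]bbaaaab
Step 2: δ(r0, b) = (r1, a, L) → [r1]□abaaaab
Step 3: δ(r1, □) = (r0, a, R) → a[r0]abaaaab
Step 4: δ(r0, a) = (r0, □, R) → a□[r0]baaaab
Step 5: δ(r0, b) = (r1, a, L) → a[r1]□aaaaab
Step 6: δ(r1, □) = (r0, a, R) → aa[r0]aaaaab
Step 7: δ(r0, a) = (r0, □, R) → aa□[r0]aaaab
Step 8: δ(r0, a) = (r0, □, R) → aa□□[r0]aaab
Step 9: δ(r0, a) = (r0, □, R) → aa□□□[r0]aab
Step 10: δ(r0, a) = (r0, □, R) → aa□□□□[r0]ab
Step 11: δ(r0, a) = (r0, □, R) → aa□□□□□[r0]b
Step 12: δ(r0, b) = (r1, a, L) → aa□□□□[r1]□a
Step 13: δ(r1, □) = (r0, a, R) → aa□□□□a[r0]a
Step 14: δ(r0, a) = (r0, □, R) → aa□□□□a□[r0]□
Step 15: δ(r0, □) = (r0, a, L) → aa□□□□a[r0]□a
Step 16: δ(r0, □) = (r0, a, L) → aa□□□□[r0]aaa
Step 17: δ(r0, a) = (r0, □, R) → aa□□□□□[r0]aa
Step 18: δ(r0, a) = (r0, □, R) → aa□□□□□□[r0]a
Step 19: δ(r0, a) = (r0, □, R) → aa□□□□□□□[r0]□
Step 20: δ(r0, □) = (r0, a, L) → aa□□□□□□[r0]□a
Step 21: δ(r0, □) = (r0, a, L) → aa□□□□□[r0]□aa

The machine has not reached a halting state after 21 steps.
The machine did not halt within the 21-step bound.

Answer: No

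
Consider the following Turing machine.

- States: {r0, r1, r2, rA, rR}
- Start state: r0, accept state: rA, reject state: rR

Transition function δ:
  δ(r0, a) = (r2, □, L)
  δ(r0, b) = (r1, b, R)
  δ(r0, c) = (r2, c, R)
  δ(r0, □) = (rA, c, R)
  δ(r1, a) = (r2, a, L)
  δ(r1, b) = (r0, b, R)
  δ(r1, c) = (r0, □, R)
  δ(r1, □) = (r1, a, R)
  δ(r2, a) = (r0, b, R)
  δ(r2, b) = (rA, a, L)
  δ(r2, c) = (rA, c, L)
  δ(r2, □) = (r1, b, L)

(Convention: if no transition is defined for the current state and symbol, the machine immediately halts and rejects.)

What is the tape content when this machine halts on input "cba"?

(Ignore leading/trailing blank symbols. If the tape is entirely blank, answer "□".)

Execution trace:
Initial: [r0]cba
Step 1: δ(r0, c) = (r2, c, R) → c[r2]ba
Step 2: δ(r2, b) = (rA, a, L) → [rA]caa

The machine reaches the accept state rA and halts.

Final tape (ignoring leading/trailing blanks): caa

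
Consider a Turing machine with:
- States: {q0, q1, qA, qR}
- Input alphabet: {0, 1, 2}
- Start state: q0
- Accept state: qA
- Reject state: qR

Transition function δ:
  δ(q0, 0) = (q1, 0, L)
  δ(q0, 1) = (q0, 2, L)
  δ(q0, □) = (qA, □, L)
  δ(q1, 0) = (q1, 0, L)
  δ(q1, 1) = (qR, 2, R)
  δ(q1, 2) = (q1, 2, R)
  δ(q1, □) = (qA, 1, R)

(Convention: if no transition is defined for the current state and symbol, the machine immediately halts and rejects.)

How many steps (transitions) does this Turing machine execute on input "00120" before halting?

Execution trace:
Initial: [q0]00120
Step 1: δ(q0, 0) = (q1, 0, L) → [q1]□00120
Step 2: δ(q1, □) = (qA, 1, R) → 1[qA]00120

The machine reaches the accept state qA and halts.

The machine executed 2 steps before halting.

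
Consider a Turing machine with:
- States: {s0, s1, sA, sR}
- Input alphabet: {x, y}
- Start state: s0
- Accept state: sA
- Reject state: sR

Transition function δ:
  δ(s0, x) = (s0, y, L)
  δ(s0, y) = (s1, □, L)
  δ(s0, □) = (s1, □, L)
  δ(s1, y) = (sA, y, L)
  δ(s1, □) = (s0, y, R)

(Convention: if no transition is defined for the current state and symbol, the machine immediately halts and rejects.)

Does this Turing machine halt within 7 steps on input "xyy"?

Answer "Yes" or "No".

Execution trace:
Initial: [s0]xyy
Step 1: δ(s0, x) = (s0, y, L) → [s0]□yyy
Step 2: δ(s0, □) = (s1, □, L) → [s1]□□yyy
Step 3: δ(s1, □) = (s0, y, R) → y[s0]□yyy
Step 4: δ(s0, □) = (s1, □, L) → [s1]y□yyy
Step 5: δ(s1, y) = (sA, y, L) → [sA]□y□yyy

The machine reaches the accept state sA and halts.
The machine halted after 5 steps (within the 7-step bound).

Answer: Yes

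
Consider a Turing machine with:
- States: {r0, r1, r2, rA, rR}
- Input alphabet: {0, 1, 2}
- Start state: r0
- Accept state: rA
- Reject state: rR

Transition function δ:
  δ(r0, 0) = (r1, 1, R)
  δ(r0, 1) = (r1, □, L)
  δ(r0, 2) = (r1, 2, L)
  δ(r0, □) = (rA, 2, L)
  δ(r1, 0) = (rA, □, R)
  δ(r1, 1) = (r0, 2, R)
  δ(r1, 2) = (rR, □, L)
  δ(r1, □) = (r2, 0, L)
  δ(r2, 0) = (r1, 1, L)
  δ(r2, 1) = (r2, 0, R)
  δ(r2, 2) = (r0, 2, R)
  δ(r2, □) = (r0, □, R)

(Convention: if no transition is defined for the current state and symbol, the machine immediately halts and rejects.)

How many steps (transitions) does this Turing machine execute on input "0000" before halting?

Execution trace:
Initial: [r0]0000
Step 1: δ(r0, 0) = (r1, 1, R) → 1[r1]000
Step 2: δ(r1, 0) = (rA, □, R) → 1□[rA]00

The machine reaches the accept state rA and halts.

The machine executed 2 steps before halting.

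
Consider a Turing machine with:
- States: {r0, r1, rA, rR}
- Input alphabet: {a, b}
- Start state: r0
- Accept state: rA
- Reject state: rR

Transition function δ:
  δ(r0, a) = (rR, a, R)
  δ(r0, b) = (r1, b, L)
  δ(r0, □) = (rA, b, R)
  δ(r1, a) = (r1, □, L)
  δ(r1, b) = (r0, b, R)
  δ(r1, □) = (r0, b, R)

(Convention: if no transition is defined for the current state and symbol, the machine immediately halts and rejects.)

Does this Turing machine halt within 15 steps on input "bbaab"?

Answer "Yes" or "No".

Execution trace:
Initial: [r0]bbaab
Step 1: δ(r0, b) = (r1, b, L) → [r1]□bbaab
Step 2: δ(r1, □) = (r0, b, R) → b[r0]bbaab
Step 3: δ(r0, b) = (r1, b, L) → [r1]bbbaab
Step 4: δ(r1, b) = (r0, b, R) → b[r0]bbaab
Step 5: δ(r0, b) = (r1, b, L) → [r1]bbbaab
Step 6: δ(r1, b) = (r0, b, R) → b[r0]bbaab
Step 7: δ(r0, b) = (r1, b, L) → [r1]bbbaab
Step 8: δ(r1, b) = (r0, b, R) → b[r0]bbaab
Step 9: δ(r0, b) = (r1, b, L) → [r1]bbbaab
Step 10: δ(r1, b) = (r0, b, R) → b[r0]bbaab
Step 11: δ(r0, b) = (r1, b, L) → [r1]bbbaab
Step 12: δ(r1, b) = (r0, b, R) → b[r0]bbaab
Step 13: δ(r0, b) = (r1, b, L) → [r1]bbbaab
Step 14: δ(r1, b) = (r0, b, R) → b[r0]bbaab
Step 15: δ(r0, b) = (r1, b, L) → [r1]bbbaab

The machine has not reached a halting state after 15 steps.
The machine did not halt within the 15-step bound.

Answer: No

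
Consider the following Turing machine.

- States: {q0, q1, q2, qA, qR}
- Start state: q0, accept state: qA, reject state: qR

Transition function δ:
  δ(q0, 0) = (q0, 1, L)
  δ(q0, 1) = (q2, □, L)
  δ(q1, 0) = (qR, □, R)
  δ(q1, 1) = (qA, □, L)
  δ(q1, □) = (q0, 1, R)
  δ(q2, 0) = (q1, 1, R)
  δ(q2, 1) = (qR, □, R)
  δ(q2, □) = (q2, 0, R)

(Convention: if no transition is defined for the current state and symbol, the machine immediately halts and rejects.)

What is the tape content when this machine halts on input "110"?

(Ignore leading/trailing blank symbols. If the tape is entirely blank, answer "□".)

Execution trace:
Initial: [q0]110
Step 1: δ(q0, 1) = (q2, □, L) → [q2]□□10
Step 2: δ(q2, □) = (q2, 0, R) → 0[q2]□10
Step 3: δ(q2, □) = (q2, 0, R) → 00[q2]10
Step 4: δ(q2, 1) = (qR, □, R) → 00□[qR]0

The machine reaches the reject state qR and halts.

Final tape (ignoring leading/trailing blanks): 00□0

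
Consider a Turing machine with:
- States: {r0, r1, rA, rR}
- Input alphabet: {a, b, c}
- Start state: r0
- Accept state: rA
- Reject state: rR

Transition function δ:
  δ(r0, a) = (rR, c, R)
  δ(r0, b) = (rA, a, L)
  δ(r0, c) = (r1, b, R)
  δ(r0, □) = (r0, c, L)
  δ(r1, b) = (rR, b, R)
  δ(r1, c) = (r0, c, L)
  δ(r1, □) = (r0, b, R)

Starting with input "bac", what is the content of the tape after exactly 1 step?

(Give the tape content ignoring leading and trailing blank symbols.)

Execution trace:
Initial: [r0]bac
Step 1: δ(r0, b) = (rA, a, L) → [rA]□aac

The machine reaches the accept state rA and halts.

After 1 step, the tape (ignoring leading/trailing blanks) is: aac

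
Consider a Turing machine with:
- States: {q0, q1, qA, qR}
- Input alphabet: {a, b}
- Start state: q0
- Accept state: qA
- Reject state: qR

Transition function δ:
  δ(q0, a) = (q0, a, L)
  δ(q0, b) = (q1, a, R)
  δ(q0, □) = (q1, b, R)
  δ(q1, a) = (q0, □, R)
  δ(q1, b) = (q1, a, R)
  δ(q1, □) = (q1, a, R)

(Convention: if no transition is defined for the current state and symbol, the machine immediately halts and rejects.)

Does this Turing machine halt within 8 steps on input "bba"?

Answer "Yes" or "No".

Execution trace:
Initial: [q0]bba
Step 1: δ(q0, b) = (q1, a, R) → a[q1]ba
Step 2: δ(q1, b) = (q1, a, R) → aa[q1]a
Step 3: δ(q1, a) = (q0, □, R) → aa□[q0]□
Step 4: δ(q0, □) = (q1, b, R) → aa□b[q1]□
Step 5: δ(q1, □) = (q1, a, R) → aa□ba[q1]□
Step 6: δ(q1, □) = (q1, a, R) → aa□baa[q1]□
Step 7: δ(q1, □) = (q1, a, R) → aa□baaa[q1]□
Step 8: δ(q1, □) = (q1, a, R) → aa□baaaa[q1]□

The machine has not reached a halting state after 8 steps.
The machine did not halt within the 8-step bound.

Answer: No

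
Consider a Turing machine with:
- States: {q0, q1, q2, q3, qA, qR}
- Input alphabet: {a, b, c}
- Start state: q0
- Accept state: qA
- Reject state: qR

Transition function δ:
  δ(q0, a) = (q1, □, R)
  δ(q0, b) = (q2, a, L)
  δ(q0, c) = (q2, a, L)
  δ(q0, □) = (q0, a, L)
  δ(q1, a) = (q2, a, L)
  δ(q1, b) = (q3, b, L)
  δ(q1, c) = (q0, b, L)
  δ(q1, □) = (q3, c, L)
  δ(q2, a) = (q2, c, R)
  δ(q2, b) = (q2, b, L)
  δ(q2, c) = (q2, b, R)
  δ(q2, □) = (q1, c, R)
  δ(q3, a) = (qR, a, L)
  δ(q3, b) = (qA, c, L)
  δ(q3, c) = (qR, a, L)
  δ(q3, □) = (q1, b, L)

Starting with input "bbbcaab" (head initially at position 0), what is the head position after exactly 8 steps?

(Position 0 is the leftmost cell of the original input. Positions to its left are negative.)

Execution trace (head position shown):
Step 0: [q0]bbbcaab  (head at position 0)
Step 1: move left → [q2]□abbcaab  (head at position -1)
Step 2: move right → c[q1]abbcaab  (head at position 0)
Step 3: move left → [q2]cabbcaab  (head at position -1)
Step 4: move right → b[q2]abbcaab  (head at position 0)
Step 5: move right → bc[q2]bbcaab  (head at position 1)
Step 6: move left → b[q2]cbbcaab  (head at position 0)
Step 7: move right → bb[q2]bbcaab  (head at position 1)
Step 8: move left → b[q2]bbbcaab  (head at position 0)

After 8 steps, the head is at position 0.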